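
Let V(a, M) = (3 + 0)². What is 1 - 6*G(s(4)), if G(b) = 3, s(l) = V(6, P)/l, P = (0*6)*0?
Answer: -17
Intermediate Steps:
P = 0 (P = 0*0 = 0)
V(a, M) = 9 (V(a, M) = 3² = 9)
s(l) = 9/l
1 - 6*G(s(4)) = 1 - 6*3 = 1 - 18 = -17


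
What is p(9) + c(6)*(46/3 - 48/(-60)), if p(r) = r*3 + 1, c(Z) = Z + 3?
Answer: 866/5 ≈ 173.20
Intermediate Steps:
c(Z) = 3 + Z
p(r) = 1 + 3*r (p(r) = 3*r + 1 = 1 + 3*r)
p(9) + c(6)*(46/3 - 48/(-60)) = (1 + 3*9) + (3 + 6)*(46/3 - 48/(-60)) = (1 + 27) + 9*(46*(⅓) - 48*(-1/60)) = 28 + 9*(46/3 + ⅘) = 28 + 9*(242/15) = 28 + 726/5 = 866/5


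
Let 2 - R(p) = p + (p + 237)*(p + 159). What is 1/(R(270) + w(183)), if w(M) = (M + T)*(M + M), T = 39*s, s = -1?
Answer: -1/165067 ≈ -6.0581e-6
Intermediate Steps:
T = -39 (T = 39*(-1) = -39)
w(M) = 2*M*(-39 + M) (w(M) = (M - 39)*(M + M) = (-39 + M)*(2*M) = 2*M*(-39 + M))
R(p) = 2 - p - (159 + p)*(237 + p) (R(p) = 2 - (p + (p + 237)*(p + 159)) = 2 - (p + (237 + p)*(159 + p)) = 2 - (p + (159 + p)*(237 + p)) = 2 + (-p - (159 + p)*(237 + p)) = 2 - p - (159 + p)*(237 + p))
1/(R(270) + w(183)) = 1/((-37681 - 1*270**2 - 397*270) + 2*183*(-39 + 183)) = 1/((-37681 - 1*72900 - 107190) + 2*183*144) = 1/((-37681 - 72900 - 107190) + 52704) = 1/(-217771 + 52704) = 1/(-165067) = -1/165067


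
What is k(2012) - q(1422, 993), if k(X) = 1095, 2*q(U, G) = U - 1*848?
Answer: 808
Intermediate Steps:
q(U, G) = -424 + U/2 (q(U, G) = (U - 1*848)/2 = (U - 848)/2 = (-848 + U)/2 = -424 + U/2)
k(2012) - q(1422, 993) = 1095 - (-424 + (½)*1422) = 1095 - (-424 + 711) = 1095 - 1*287 = 1095 - 287 = 808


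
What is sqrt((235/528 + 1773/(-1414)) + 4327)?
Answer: sqrt(37678395300315)/93324 ≈ 65.774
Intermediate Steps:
sqrt((235/528 + 1773/(-1414)) + 4327) = sqrt((235*(1/528) + 1773*(-1/1414)) + 4327) = sqrt((235/528 - 1773/1414) + 4327) = sqrt(-301927/373296 + 4327) = sqrt(1614949865/373296) = sqrt(37678395300315)/93324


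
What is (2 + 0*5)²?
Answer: 4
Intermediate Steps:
(2 + 0*5)² = (2 + 0)² = 2² = 4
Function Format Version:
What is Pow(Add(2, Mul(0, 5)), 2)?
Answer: 4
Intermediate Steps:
Pow(Add(2, Mul(0, 5)), 2) = Pow(Add(2, 0), 2) = Pow(2, 2) = 4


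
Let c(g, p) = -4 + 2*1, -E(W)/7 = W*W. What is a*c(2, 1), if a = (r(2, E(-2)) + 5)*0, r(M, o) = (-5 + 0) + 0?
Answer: 0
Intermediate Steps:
E(W) = -7*W² (E(W) = -7*W*W = -7*W²)
c(g, p) = -2 (c(g, p) = -4 + 2 = -2)
r(M, o) = -5 (r(M, o) = -5 + 0 = -5)
a = 0 (a = (-5 + 5)*0 = 0*0 = 0)
a*c(2, 1) = 0*(-2) = 0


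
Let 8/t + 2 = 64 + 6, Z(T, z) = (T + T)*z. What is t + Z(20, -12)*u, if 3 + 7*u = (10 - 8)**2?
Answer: -8146/119 ≈ -68.454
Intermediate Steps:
Z(T, z) = 2*T*z (Z(T, z) = (2*T)*z = 2*T*z)
t = 2/17 (t = 8/(-2 + (64 + 6)) = 8/(-2 + 70) = 8/68 = 8*(1/68) = 2/17 ≈ 0.11765)
u = 1/7 (u = -3/7 + (10 - 8)**2/7 = -3/7 + (1/7)*2**2 = -3/7 + (1/7)*4 = -3/7 + 4/7 = 1/7 ≈ 0.14286)
t + Z(20, -12)*u = 2/17 + (2*20*(-12))*(1/7) = 2/17 - 480*1/7 = 2/17 - 480/7 = -8146/119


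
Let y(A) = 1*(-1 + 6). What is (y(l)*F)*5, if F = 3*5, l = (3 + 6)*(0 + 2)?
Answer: 375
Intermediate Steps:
l = 18 (l = 9*2 = 18)
F = 15
y(A) = 5 (y(A) = 1*5 = 5)
(y(l)*F)*5 = (5*15)*5 = 75*5 = 375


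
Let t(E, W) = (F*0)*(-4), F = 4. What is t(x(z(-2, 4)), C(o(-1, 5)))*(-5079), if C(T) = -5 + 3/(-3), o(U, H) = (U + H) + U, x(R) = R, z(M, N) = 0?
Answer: 0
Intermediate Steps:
o(U, H) = H + 2*U (o(U, H) = (H + U) + U = H + 2*U)
C(T) = -6 (C(T) = -5 + 3*(-⅓) = -5 - 1 = -6)
t(E, W) = 0 (t(E, W) = (4*0)*(-4) = 0*(-4) = 0)
t(x(z(-2, 4)), C(o(-1, 5)))*(-5079) = 0*(-5079) = 0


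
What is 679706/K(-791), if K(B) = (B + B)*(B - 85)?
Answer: 339853/692916 ≈ 0.49047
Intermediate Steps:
K(B) = 2*B*(-85 + B) (K(B) = (2*B)*(-85 + B) = 2*B*(-85 + B))
679706/K(-791) = 679706/((2*(-791)*(-85 - 791))) = 679706/((2*(-791)*(-876))) = 679706/1385832 = 679706*(1/1385832) = 339853/692916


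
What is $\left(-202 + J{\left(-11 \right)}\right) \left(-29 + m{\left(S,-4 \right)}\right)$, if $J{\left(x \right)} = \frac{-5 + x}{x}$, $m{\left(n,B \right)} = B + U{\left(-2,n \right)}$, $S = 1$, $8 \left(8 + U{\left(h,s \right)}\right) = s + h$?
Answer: $\frac{362887}{44} \approx 8247.4$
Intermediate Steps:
$U{\left(h,s \right)} = -8 + \frac{h}{8} + \frac{s}{8}$ ($U{\left(h,s \right)} = -8 + \frac{s + h}{8} = -8 + \frac{h + s}{8} = -8 + \left(\frac{h}{8} + \frac{s}{8}\right) = -8 + \frac{h}{8} + \frac{s}{8}$)
$m{\left(n,B \right)} = - \frac{33}{4} + B + \frac{n}{8}$ ($m{\left(n,B \right)} = B + \left(-8 + \frac{1}{8} \left(-2\right) + \frac{n}{8}\right) = B - \left(\frac{33}{4} - \frac{n}{8}\right) = B + \left(- \frac{33}{4} + \frac{n}{8}\right) = - \frac{33}{4} + B + \frac{n}{8}$)
$J{\left(x \right)} = \frac{-5 + x}{x}$
$\left(-202 + J{\left(-11 \right)}\right) \left(-29 + m{\left(S,-4 \right)}\right) = \left(-202 + \frac{-5 - 11}{-11}\right) \left(-29 - \frac{97}{8}\right) = \left(-202 - - \frac{16}{11}\right) \left(-29 - \frac{97}{8}\right) = \left(-202 + \frac{16}{11}\right) \left(-29 - \frac{97}{8}\right) = \left(- \frac{2206}{11}\right) \left(- \frac{329}{8}\right) = \frac{362887}{44}$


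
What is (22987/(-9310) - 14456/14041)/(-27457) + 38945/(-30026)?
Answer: -1839061499631548/1418027626577345 ≈ -1.2969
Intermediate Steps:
(22987/(-9310) - 14456/14041)/(-27457) + 38945/(-30026) = (22987*(-1/9310) - 14456*1/14041)*(-1/27457) + 38945*(-1/30026) = (-22987/9310 - 14456/14041)*(-1/27457) - 38945/30026 = -24070833/6880090*(-1/27457) - 38945/30026 = 24070833/188906631130 - 38945/30026 = -1839061499631548/1418027626577345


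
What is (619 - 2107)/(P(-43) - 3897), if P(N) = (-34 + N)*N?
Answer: 744/293 ≈ 2.5392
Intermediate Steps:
P(N) = N*(-34 + N)
(619 - 2107)/(P(-43) - 3897) = (619 - 2107)/(-43*(-34 - 43) - 3897) = -1488/(-43*(-77) - 3897) = -1488/(3311 - 3897) = -1488/(-586) = -1488*(-1/586) = 744/293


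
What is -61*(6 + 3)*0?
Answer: 0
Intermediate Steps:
-61*(6 + 3)*0 = -549*0 = -61*0 = 0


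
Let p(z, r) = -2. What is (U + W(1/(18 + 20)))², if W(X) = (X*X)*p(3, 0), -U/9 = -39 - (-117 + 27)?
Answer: 109825297201/521284 ≈ 2.1068e+5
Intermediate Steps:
U = -459 (U = -9*(-39 - (-117 + 27)) = -9*(-39 - 1*(-90)) = -9*(-39 + 90) = -9*51 = -459)
W(X) = -2*X² (W(X) = (X*X)*(-2) = X²*(-2) = -2*X²)
(U + W(1/(18 + 20)))² = (-459 - 2/(18 + 20)²)² = (-459 - 2*(1/38)²)² = (-459 - 2*1/1444)² = (-459 - 1/722)² = (-331399/722)² = 109825297201/521284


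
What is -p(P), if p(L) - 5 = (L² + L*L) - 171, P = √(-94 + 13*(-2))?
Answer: 406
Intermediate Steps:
P = 2*I*√30 (P = √(-94 - 26) = √(-120) = 2*I*√30 ≈ 10.954*I)
p(L) = -166 + 2*L² (p(L) = 5 + ((L² + L*L) - 171) = 5 + ((L² + L²) - 171) = 5 + (2*L² - 171) = 5 + (-171 + 2*L²) = -166 + 2*L²)
-p(P) = -(-166 + 2*(2*I*√30)²) = -(-166 + 2*(-120)) = -(-166 - 240) = -1*(-406) = 406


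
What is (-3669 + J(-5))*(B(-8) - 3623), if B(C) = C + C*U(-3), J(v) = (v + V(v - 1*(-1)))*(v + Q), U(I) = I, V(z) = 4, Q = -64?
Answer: 12985200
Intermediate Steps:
J(v) = (-64 + v)*(4 + v) (J(v) = (v + 4)*(v - 64) = (4 + v)*(-64 + v) = (-64 + v)*(4 + v))
B(C) = -2*C (B(C) = C + C*(-3) = C - 3*C = -2*C)
(-3669 + J(-5))*(B(-8) - 3623) = (-3669 + (-256 + (-5)² - 60*(-5)))*(-2*(-8) - 3623) = (-3669 + (-256 + 25 + 300))*(16 - 3623) = (-3669 + 69)*(-3607) = -3600*(-3607) = 12985200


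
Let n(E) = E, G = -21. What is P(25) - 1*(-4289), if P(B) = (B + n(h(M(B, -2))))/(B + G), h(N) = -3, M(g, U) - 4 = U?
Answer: 8589/2 ≈ 4294.5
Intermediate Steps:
M(g, U) = 4 + U
P(B) = (-3 + B)/(-21 + B) (P(B) = (B - 3)/(B - 21) = (-3 + B)/(-21 + B))
P(25) - 1*(-4289) = (-3 + 25)/(-21 + 25) - 1*(-4289) = 22/4 + 4289 = (¼)*22 + 4289 = 11/2 + 4289 = 8589/2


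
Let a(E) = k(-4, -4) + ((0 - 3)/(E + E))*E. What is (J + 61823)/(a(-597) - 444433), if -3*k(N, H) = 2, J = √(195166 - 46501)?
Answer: -370938/2666611 - 6*√148665/2666611 ≈ -0.13997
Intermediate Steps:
J = √148665 ≈ 385.57
k(N, H) = -⅔ (k(N, H) = -⅓*2 = -⅔)
a(E) = -13/6 (a(E) = -⅔ + ((0 - 3)/(E + E))*E = -⅔ + (-3*1/(2*E))*E = -⅔ + (-3/(2*E))*E = -⅔ - 3/2 = -13/6)
(J + 61823)/(a(-597) - 444433) = (√148665 + 61823)/(-13/6 - 444433) = (61823 + √148665)/(-2666611/6) = (61823 + √148665)*(-6/2666611) = -370938/2666611 - 6*√148665/2666611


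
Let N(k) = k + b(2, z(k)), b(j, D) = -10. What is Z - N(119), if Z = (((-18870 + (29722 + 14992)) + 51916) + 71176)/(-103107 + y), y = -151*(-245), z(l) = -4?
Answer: -919393/8264 ≈ -111.25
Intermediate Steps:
y = 36995
N(k) = -10 + k (N(k) = k - 10 = -10 + k)
Z = -18617/8264 (Z = (((-18870 + (29722 + 14992)) + 51916) + 71176)/(-103107 + 36995) = (((-18870 + 44714) + 51916) + 71176)/(-66112) = ((25844 + 51916) + 71176)*(-1/66112) = (77760 + 71176)*(-1/66112) = 148936*(-1/66112) = -18617/8264 ≈ -2.2528)
Z - N(119) = -18617/8264 - (-10 + 119) = -18617/8264 - 1*109 = -18617/8264 - 109 = -919393/8264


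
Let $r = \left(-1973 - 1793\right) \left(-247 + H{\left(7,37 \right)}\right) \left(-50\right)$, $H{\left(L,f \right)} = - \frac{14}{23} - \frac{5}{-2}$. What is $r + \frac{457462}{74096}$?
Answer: $- \frac{39327974969187}{852104} \approx -4.6154 \cdot 10^{7}$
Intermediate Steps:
$H{\left(L,f \right)} = \frac{87}{46}$ ($H{\left(L,f \right)} = \left(-14\right) \frac{1}{23} - - \frac{5}{2} = - \frac{14}{23} + \frac{5}{2} = \frac{87}{46}$)
$r = - \frac{1061541250}{23}$ ($r = \left(-1973 - 1793\right) \left(-247 + \frac{87}{46}\right) \left(-50\right) = \left(-3766\right) \left(- \frac{11275}{46}\right) \left(-50\right) = \frac{21230825}{23} \left(-50\right) = - \frac{1061541250}{23} \approx -4.6154 \cdot 10^{7}$)
$r + \frac{457462}{74096} = - \frac{1061541250}{23} + \frac{457462}{74096} = - \frac{1061541250}{23} + 457462 \cdot \frac{1}{74096} = - \frac{1061541250}{23} + \frac{228731}{37048} = - \frac{39327974969187}{852104}$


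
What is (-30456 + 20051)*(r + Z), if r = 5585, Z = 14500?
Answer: -208984425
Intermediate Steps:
(-30456 + 20051)*(r + Z) = (-30456 + 20051)*(5585 + 14500) = -10405*20085 = -208984425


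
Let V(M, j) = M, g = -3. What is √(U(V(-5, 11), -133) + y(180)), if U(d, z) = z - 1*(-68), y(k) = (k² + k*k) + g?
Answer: 2*√16183 ≈ 254.42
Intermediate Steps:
y(k) = -3 + 2*k² (y(k) = (k² + k*k) - 3 = (k² + k²) - 3 = 2*k² - 3 = -3 + 2*k²)
U(d, z) = 68 + z (U(d, z) = z + 68 = 68 + z)
√(U(V(-5, 11), -133) + y(180)) = √((68 - 133) + (-3 + 2*180²)) = √(-65 + (-3 + 2*32400)) = √(-65 + (-3 + 64800)) = √(-65 + 64797) = √64732 = 2*√16183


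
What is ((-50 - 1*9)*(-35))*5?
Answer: 10325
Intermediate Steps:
((-50 - 1*9)*(-35))*5 = ((-50 - 9)*(-35))*5 = -59*(-35)*5 = 2065*5 = 10325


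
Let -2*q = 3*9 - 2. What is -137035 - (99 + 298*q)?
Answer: -133409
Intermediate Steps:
q = -25/2 (q = -(3*9 - 2)/2 = -(27 - 2)/2 = -½*25 = -25/2 ≈ -12.500)
-137035 - (99 + 298*q) = -137035 - (99 + 298*(-25/2)) = -137035 - (99 - 3725) = -137035 - 1*(-3626) = -137035 + 3626 = -133409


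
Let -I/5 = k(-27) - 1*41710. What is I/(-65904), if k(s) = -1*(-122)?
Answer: -51985/16476 ≈ -3.1552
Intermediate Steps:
k(s) = 122
I = 207940 (I = -5*(122 - 1*41710) = -5*(122 - 41710) = -5*(-41588) = 207940)
I/(-65904) = 207940/(-65904) = 207940*(-1/65904) = -51985/16476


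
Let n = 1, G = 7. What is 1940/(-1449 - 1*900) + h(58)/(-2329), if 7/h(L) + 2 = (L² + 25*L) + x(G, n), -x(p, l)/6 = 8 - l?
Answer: -2394679627/2899535130 ≈ -0.82588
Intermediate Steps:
x(p, l) = -48 + 6*l (x(p, l) = -6*(8 - l) = -48 + 6*l)
h(L) = 7/(-44 + L² + 25*L) (h(L) = 7/(-2 + ((L² + 25*L) + (-48 + 6*1))) = 7/(-2 + ((L² + 25*L) + (-48 + 6))) = 7/(-2 + ((L² + 25*L) - 42)) = 7/(-2 + (-42 + L² + 25*L)) = 7/(-44 + L² + 25*L))
1940/(-1449 - 1*900) + h(58)/(-2329) = 1940/(-1449 - 1*900) + (7/(-44 + 58² + 25*58))/(-2329) = 1940/(-1449 - 900) + (7/(-44 + 3364 + 1450))*(-1/2329) = 1940/(-2349) + (7/4770)*(-1/2329) = 1940*(-1/2349) + (7*(1/4770))*(-1/2329) = -1940/2349 + (7/4770)*(-1/2329) = -1940/2349 - 7/11109330 = -2394679627/2899535130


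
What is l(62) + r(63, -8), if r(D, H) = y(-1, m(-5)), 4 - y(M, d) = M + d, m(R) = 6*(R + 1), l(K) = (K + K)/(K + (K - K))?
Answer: 31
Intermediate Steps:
l(K) = 2 (l(K) = (2*K)/(K + 0) = (2*K)/K = 2)
m(R) = 6 + 6*R (m(R) = 6*(1 + R) = 6 + 6*R)
y(M, d) = 4 - M - d (y(M, d) = 4 - (M + d) = 4 + (-M - d) = 4 - M - d)
r(D, H) = 29 (r(D, H) = 4 - 1*(-1) - (6 + 6*(-5)) = 4 + 1 - (6 - 30) = 4 + 1 - 1*(-24) = 4 + 1 + 24 = 29)
l(62) + r(63, -8) = 2 + 29 = 31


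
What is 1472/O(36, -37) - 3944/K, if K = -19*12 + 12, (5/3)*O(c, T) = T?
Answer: -47999/999 ≈ -48.047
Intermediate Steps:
O(c, T) = 3*T/5
K = -216 (K = -228 + 12 = -216)
1472/O(36, -37) - 3944/K = 1472/(((3/5)*(-37))) - 3944/(-216) = 1472/(-111/5) - 3944*(-1/216) = 1472*(-5/111) + 493/27 = -7360/111 + 493/27 = -47999/999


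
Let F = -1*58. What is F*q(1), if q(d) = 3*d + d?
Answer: -232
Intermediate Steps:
F = -58
q(d) = 4*d
F*q(1) = -232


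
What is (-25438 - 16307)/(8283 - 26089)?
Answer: 41745/17806 ≈ 2.3444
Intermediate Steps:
(-25438 - 16307)/(8283 - 26089) = -41745/(-17806) = -41745*(-1/17806) = 41745/17806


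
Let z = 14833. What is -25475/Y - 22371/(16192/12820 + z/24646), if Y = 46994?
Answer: -83046610818494995/6922534490362 ≈ -11997.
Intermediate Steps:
-25475/Y - 22371/(16192/12820 + z/24646) = -25475/46994 - 22371/(16192/12820 + 14833/24646) = -25475*1/46994 - 22371/(16192*(1/12820) + 14833*(1/24646)) = -25475/46994 - 22371/(4048/3205 + 14833/24646) = -25475/46994 - 22371/147306773/78990430 = -25475/46994 - 22371*78990430/147306773 = -25475/46994 - 1767094909530/147306773 = -83046610818494995/6922534490362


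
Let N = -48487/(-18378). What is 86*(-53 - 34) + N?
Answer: -137455709/18378 ≈ -7479.4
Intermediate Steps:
N = 48487/18378 (N = -48487*(-1/18378) = 48487/18378 ≈ 2.6383)
86*(-53 - 34) + N = 86*(-53 - 34) + 48487/18378 = 86*(-87) + 48487/18378 = -7482 + 48487/18378 = -137455709/18378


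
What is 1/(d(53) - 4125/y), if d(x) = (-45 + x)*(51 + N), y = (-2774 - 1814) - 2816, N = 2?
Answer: 2468/1047807 ≈ 0.0023554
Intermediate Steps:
y = -7404 (y = -4588 - 2816 = -7404)
d(x) = -2385 + 53*x (d(x) = (-45 + x)*(51 + 2) = (-45 + x)*53 = -2385 + 53*x)
1/(d(53) - 4125/y) = 1/((-2385 + 53*53) - 4125/(-7404)) = 1/((-2385 + 2809) - 4125*(-1/7404)) = 1/(424 + 1375/2468) = 1/(1047807/2468) = 2468/1047807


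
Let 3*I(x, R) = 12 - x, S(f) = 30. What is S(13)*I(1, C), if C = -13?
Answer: 110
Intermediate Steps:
I(x, R) = 4 - x/3 (I(x, R) = (12 - x)/3 = 4 - x/3)
S(13)*I(1, C) = 30*(4 - 1/3*1) = 30*(4 - 1/3) = 30*(11/3) = 110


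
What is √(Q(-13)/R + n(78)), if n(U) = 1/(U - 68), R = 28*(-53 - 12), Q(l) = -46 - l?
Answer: √3913/182 ≈ 0.34370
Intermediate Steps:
R = -1820 (R = 28*(-65) = -1820)
n(U) = 1/(-68 + U)
√(Q(-13)/R + n(78)) = √((-46 - 1*(-13))/(-1820) + 1/(-68 + 78)) = √((-46 + 13)*(-1/1820) + 1/10) = √(-33*(-1/1820) + ⅒) = √(33/1820 + ⅒) = √(43/364) = √3913/182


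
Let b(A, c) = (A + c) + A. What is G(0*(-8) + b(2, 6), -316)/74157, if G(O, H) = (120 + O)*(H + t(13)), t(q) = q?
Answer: -13130/24719 ≈ -0.53117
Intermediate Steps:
b(A, c) = c + 2*A
G(O, H) = (13 + H)*(120 + O) (G(O, H) = (120 + O)*(H + 13) = (120 + O)*(13 + H) = (13 + H)*(120 + O))
G(0*(-8) + b(2, 6), -316)/74157 = (1560 + 13*(0*(-8) + (6 + 2*2)) + 120*(-316) - 316*(0*(-8) + (6 + 2*2)))/74157 = (1560 + 13*(0 + (6 + 4)) - 37920 - 316*(0 + (6 + 4)))*(1/74157) = (1560 + 13*(0 + 10) - 37920 - 316*(0 + 10))*(1/74157) = (1560 + 13*10 - 37920 - 316*10)*(1/74157) = (1560 + 130 - 37920 - 3160)*(1/74157) = -39390*1/74157 = -13130/24719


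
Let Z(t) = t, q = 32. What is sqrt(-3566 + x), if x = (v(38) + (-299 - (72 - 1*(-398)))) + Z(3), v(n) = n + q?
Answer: I*sqrt(4262) ≈ 65.284*I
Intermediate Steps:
v(n) = 32 + n (v(n) = n + 32 = 32 + n)
x = -696 (x = ((32 + 38) + (-299 - (72 - 1*(-398)))) + 3 = (70 + (-299 - (72 + 398))) + 3 = (70 + (-299 - 1*470)) + 3 = (70 + (-299 - 470)) + 3 = (70 - 769) + 3 = -699 + 3 = -696)
sqrt(-3566 + x) = sqrt(-3566 - 696) = sqrt(-4262) = I*sqrt(4262)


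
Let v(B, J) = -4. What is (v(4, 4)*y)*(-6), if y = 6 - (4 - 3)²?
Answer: 120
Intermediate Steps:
y = 5 (y = 6 - 1*1² = 6 - 1*1 = 6 - 1 = 5)
(v(4, 4)*y)*(-6) = -4*5*(-6) = -20*(-6) = 120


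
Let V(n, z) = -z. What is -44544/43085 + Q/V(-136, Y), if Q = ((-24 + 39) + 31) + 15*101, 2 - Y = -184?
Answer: -75540869/8013810 ≈ -9.4263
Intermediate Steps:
Y = 186 (Y = 2 - 1*(-184) = 2 + 184 = 186)
Q = 1561 (Q = (15 + 31) + 1515 = 46 + 1515 = 1561)
-44544/43085 + Q/V(-136, Y) = -44544/43085 + 1561/((-1*186)) = -44544*1/43085 + 1561/(-186) = -44544/43085 + 1561*(-1/186) = -44544/43085 - 1561/186 = -75540869/8013810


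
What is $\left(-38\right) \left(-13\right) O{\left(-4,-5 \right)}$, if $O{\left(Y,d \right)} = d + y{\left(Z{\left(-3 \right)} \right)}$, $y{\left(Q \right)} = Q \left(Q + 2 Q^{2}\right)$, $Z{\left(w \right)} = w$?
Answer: $-24700$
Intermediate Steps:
$O{\left(Y,d \right)} = -45 + d$ ($O{\left(Y,d \right)} = d + \left(-3\right)^{2} \left(1 + 2 \left(-3\right)\right) = d + 9 \left(1 - 6\right) = d + 9 \left(-5\right) = d - 45 = -45 + d$)
$\left(-38\right) \left(-13\right) O{\left(-4,-5 \right)} = \left(-38\right) \left(-13\right) \left(-45 - 5\right) = 494 \left(-50\right) = -24700$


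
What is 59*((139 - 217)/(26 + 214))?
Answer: -767/40 ≈ -19.175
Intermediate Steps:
59*((139 - 217)/(26 + 214)) = 59*(-78/240) = 59*(-78*1/240) = 59*(-13/40) = -767/40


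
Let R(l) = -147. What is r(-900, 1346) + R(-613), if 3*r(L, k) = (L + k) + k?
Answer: 1351/3 ≈ 450.33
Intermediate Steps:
r(L, k) = L/3 + 2*k/3 (r(L, k) = ((L + k) + k)/3 = (L + 2*k)/3 = L/3 + 2*k/3)
r(-900, 1346) + R(-613) = ((1/3)*(-900) + (2/3)*1346) - 147 = (-300 + 2692/3) - 147 = 1792/3 - 147 = 1351/3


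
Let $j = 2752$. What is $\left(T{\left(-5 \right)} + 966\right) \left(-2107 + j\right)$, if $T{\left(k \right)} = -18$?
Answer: $611460$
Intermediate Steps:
$\left(T{\left(-5 \right)} + 966\right) \left(-2107 + j\right) = \left(-18 + 966\right) \left(-2107 + 2752\right) = 948 \cdot 645 = 611460$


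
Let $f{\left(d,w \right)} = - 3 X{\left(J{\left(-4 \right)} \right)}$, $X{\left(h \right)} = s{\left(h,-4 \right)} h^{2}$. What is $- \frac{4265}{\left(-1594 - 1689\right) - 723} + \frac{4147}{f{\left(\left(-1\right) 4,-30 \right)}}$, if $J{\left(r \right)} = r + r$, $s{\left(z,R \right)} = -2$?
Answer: $\frac{9125321}{769152} \approx 11.864$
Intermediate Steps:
$J{\left(r \right)} = 2 r$
$X{\left(h \right)} = - 2 h^{2}$
$f{\left(d,w \right)} = 384$ ($f{\left(d,w \right)} = - 3 \left(- 2 \left(2 \left(-4\right)\right)^{2}\right) = - 3 \left(- 2 \left(-8\right)^{2}\right) = - 3 \left(\left(-2\right) 64\right) = \left(-3\right) \left(-128\right) = 384$)
$- \frac{4265}{\left(-1594 - 1689\right) - 723} + \frac{4147}{f{\left(\left(-1\right) 4,-30 \right)}} = - \frac{4265}{\left(-1594 - 1689\right) - 723} + \frac{4147}{384} = - \frac{4265}{-3283 - 723} + 4147 \cdot \frac{1}{384} = - \frac{4265}{-4006} + \frac{4147}{384} = \left(-4265\right) \left(- \frac{1}{4006}\right) + \frac{4147}{384} = \frac{4265}{4006} + \frac{4147}{384} = \frac{9125321}{769152}$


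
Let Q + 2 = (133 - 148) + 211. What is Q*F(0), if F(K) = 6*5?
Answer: 5820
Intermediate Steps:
F(K) = 30
Q = 194 (Q = -2 + ((133 - 148) + 211) = -2 + (-15 + 211) = -2 + 196 = 194)
Q*F(0) = 194*30 = 5820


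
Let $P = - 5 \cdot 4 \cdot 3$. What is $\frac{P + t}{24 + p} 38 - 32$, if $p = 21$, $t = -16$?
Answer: $- \frac{4328}{45} \approx -96.178$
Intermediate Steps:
$P = -60$ ($P = \left(-5\right) 12 = -60$)
$\frac{P + t}{24 + p} 38 - 32 = \frac{-60 - 16}{24 + 21} \cdot 38 - 32 = - \frac{76}{45} \cdot 38 - 32 = \left(-76\right) \frac{1}{45} \cdot 38 - 32 = \left(- \frac{76}{45}\right) 38 - 32 = - \frac{2888}{45} - 32 = - \frac{4328}{45}$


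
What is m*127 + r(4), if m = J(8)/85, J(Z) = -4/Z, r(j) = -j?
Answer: -807/170 ≈ -4.7471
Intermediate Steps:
m = -1/170 (m = -4/8/85 = -4*⅛*(1/85) = -½*1/85 = -1/170 ≈ -0.0058824)
m*127 + r(4) = -1/170*127 - 1*4 = -127/170 - 4 = -807/170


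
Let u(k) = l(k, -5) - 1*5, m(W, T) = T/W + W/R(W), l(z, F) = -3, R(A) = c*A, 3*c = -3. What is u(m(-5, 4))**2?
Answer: 64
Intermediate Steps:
c = -1 (c = (1/3)*(-3) = -1)
R(A) = -A
m(W, T) = -1 + T/W (m(W, T) = T/W + W/((-W)) = T/W + W*(-1/W) = T/W - 1 = -1 + T/W)
u(k) = -8 (u(k) = -3 - 1*5 = -3 - 5 = -8)
u(m(-5, 4))**2 = (-8)**2 = 64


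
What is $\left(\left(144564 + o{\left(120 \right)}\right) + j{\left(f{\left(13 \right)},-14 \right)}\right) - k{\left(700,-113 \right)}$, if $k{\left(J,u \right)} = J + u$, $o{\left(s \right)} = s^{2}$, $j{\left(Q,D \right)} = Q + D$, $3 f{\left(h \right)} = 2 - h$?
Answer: $\frac{475078}{3} \approx 1.5836 \cdot 10^{5}$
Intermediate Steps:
$f{\left(h \right)} = \frac{2}{3} - \frac{h}{3}$ ($f{\left(h \right)} = \frac{2 - h}{3} = \frac{2}{3} - \frac{h}{3}$)
$j{\left(Q,D \right)} = D + Q$
$\left(\left(144564 + o{\left(120 \right)}\right) + j{\left(f{\left(13 \right)},-14 \right)}\right) - k{\left(700,-113 \right)} = \left(\left(144564 + 120^{2}\right) + \left(-14 + \left(\frac{2}{3} - \frac{13}{3}\right)\right)\right) - \left(700 - 113\right) = \left(\left(144564 + 14400\right) + \left(-14 + \left(\frac{2}{3} - \frac{13}{3}\right)\right)\right) - 587 = \left(158964 - \frac{53}{3}\right) - 587 = \frac{476839}{3} - 587 = \frac{475078}{3}$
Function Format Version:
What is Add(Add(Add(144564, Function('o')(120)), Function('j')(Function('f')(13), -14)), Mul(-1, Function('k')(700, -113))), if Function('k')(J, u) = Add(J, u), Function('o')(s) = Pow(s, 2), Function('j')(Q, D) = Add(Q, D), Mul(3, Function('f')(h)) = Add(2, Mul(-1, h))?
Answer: Rational(475078, 3) ≈ 1.5836e+5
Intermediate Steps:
Function('f')(h) = Add(Rational(2, 3), Mul(Rational(-1, 3), h)) (Function('f')(h) = Mul(Rational(1, 3), Add(2, Mul(-1, h))) = Add(Rational(2, 3), Mul(Rational(-1, 3), h)))
Function('j')(Q, D) = Add(D, Q)
Add(Add(Add(144564, Function('o')(120)), Function('j')(Function('f')(13), -14)), Mul(-1, Function('k')(700, -113))) = Add(Add(Add(144564, Pow(120, 2)), Add(-14, Add(Rational(2, 3), Mul(Rational(-1, 3), 13)))), Mul(-1, Add(700, -113))) = Add(Add(Add(144564, 14400), Add(-14, Add(Rational(2, 3), Rational(-13, 3)))), Mul(-1, 587)) = Add(Add(158964, Add(-14, Rational(-11, 3))), -587) = Add(Add(158964, Rational(-53, 3)), -587) = Add(Rational(476839, 3), -587) = Rational(475078, 3)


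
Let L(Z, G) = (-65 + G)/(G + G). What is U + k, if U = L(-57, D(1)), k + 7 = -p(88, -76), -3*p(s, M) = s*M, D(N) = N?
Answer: -6805/3 ≈ -2268.3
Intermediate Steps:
p(s, M) = -M*s/3 (p(s, M) = -s*M/3 = -M*s/3)
k = -6709/3 (k = -7 - (-1)*(-76)*88/3 = -7 - 1*6688/3 = -7 - 6688/3 = -6709/3 ≈ -2236.3)
L(Z, G) = (-65 + G)/(2*G) (L(Z, G) = (-65 + G)/((2*G)) = (-65 + G)*(1/(2*G)) = (-65 + G)/(2*G))
U = -32 (U = (½)*(-65 + 1)/1 = (½)*1*(-64) = -32)
U + k = -32 - 6709/3 = -6805/3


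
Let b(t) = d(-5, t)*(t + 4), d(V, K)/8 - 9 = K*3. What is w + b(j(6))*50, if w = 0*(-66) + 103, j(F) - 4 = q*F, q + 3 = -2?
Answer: 607303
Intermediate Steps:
q = -5 (q = -3 - 2 = -5)
j(F) = 4 - 5*F
d(V, K) = 72 + 24*K (d(V, K) = 72 + 8*(K*3) = 72 + 8*(3*K) = 72 + 24*K)
b(t) = (4 + t)*(72 + 24*t) (b(t) = (72 + 24*t)*(t + 4) = (72 + 24*t)*(4 + t) = (4 + t)*(72 + 24*t))
w = 103 (w = 0 + 103 = 103)
w + b(j(6))*50 = 103 + (24*(3 + (4 - 5*6))*(4 + (4 - 5*6)))*50 = 103 + (24*(3 + (4 - 30))*(4 + (4 - 30)))*50 = 103 + (24*(3 - 26)*(4 - 26))*50 = 103 + (24*(-23)*(-22))*50 = 103 + 12144*50 = 103 + 607200 = 607303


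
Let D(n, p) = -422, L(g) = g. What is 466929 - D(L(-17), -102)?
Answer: 467351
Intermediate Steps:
466929 - D(L(-17), -102) = 466929 - 1*(-422) = 466929 + 422 = 467351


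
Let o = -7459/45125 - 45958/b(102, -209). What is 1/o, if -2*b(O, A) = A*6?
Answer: -135375/9945127 ≈ -0.013612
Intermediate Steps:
b(O, A) = -3*A (b(O, A) = -A*6/2 = -3*A)
o = -9945127/135375 (o = -7459/45125 - 45958/((-3*(-209))) = -7459*1/45125 - 45958/627 = -7459/45125 - 45958*1/627 = -7459/45125 - 4178/57 = -9945127/135375 ≈ -73.464)
1/o = 1/(-9945127/135375) = -135375/9945127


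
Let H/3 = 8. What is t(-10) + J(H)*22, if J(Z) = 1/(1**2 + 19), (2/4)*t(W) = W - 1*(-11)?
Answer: 31/10 ≈ 3.1000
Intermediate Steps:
H = 24 (H = 3*8 = 24)
t(W) = 22 + 2*W (t(W) = 2*(W - 1*(-11)) = 2*(W + 11) = 2*(11 + W) = 22 + 2*W)
J(Z) = 1/20 (J(Z) = 1/(1 + 19) = 1/20)
t(-10) + J(H)*22 = (22 + 2*(-10)) + (1/20)*22 = (22 - 20) + 11/10 = 2 + 11/10 = 31/10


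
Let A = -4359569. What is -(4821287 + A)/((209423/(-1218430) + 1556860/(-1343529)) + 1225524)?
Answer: -755830537352009460/2006175755984628713 ≈ -0.37675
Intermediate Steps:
-(4821287 + A)/((209423/(-1218430) + 1556860/(-1343529)) + 1225524) = -(4821287 - 4359569)/((209423/(-1218430) + 1556860/(-1343529)) + 1225524) = -461718/((209423*(-1/1218430) + 1556860*(-1/1343529)) + 1225524) = -461718/((-209423/1218430 - 1556860/1343529) + 1225524) = -461718/(-2178290803567/1636996039470 + 1225524) = -461718/2006175755984628713/1636996039470 = -461718*1636996039470/2006175755984628713 = -1*755830537352009460/2006175755984628713 = -755830537352009460/2006175755984628713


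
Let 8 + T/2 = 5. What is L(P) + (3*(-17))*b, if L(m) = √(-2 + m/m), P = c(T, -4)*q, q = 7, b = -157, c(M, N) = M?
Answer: 8007 + I ≈ 8007.0 + 1.0*I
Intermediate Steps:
T = -6 (T = -16 + 2*5 = -16 + 10 = -6)
P = -42 (P = -6*7 = -42)
L(m) = I (L(m) = √(-2 + 1) = √(-1) = I)
L(P) + (3*(-17))*b = I + (3*(-17))*(-157) = I - 51*(-157) = I + 8007 = 8007 + I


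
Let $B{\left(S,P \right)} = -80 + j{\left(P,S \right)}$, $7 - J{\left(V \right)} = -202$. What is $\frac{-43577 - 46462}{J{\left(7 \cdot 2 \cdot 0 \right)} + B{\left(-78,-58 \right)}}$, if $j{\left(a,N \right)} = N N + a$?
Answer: $- \frac{90039}{6155} \approx -14.629$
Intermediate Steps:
$j{\left(a,N \right)} = a + N^{2}$ ($j{\left(a,N \right)} = N^{2} + a = a + N^{2}$)
$J{\left(V \right)} = 209$ ($J{\left(V \right)} = 7 - -202 = 7 + 202 = 209$)
$B{\left(S,P \right)} = -80 + P + S^{2}$ ($B{\left(S,P \right)} = -80 + \left(P + S^{2}\right) = -80 + P + S^{2}$)
$\frac{-43577 - 46462}{J{\left(7 \cdot 2 \cdot 0 \right)} + B{\left(-78,-58 \right)}} = \frac{-43577 - 46462}{209 - \left(138 - 6084\right)} = - \frac{90039}{209 - -5946} = - \frac{90039}{209 + 5946} = - \frac{90039}{6155}$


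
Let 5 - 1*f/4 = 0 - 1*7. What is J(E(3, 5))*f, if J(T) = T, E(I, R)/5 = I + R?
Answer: 1920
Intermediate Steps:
E(I, R) = 5*I + 5*R (E(I, R) = 5*(I + R) = 5*I + 5*R)
f = 48 (f = 20 - 4*(0 - 1*7) = 20 - 4*(0 - 7) = 20 - 4*(-7) = 20 + 28 = 48)
J(E(3, 5))*f = (5*3 + 5*5)*48 = (15 + 25)*48 = 40*48 = 1920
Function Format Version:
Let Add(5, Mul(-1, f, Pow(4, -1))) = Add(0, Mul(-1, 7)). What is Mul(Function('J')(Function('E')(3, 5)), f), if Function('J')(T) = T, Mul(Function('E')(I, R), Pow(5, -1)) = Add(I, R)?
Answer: 1920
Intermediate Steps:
Function('E')(I, R) = Add(Mul(5, I), Mul(5, R)) (Function('E')(I, R) = Mul(5, Add(I, R)) = Add(Mul(5, I), Mul(5, R)))
f = 48 (f = Add(20, Mul(-4, Add(0, Mul(-1, 7)))) = Add(20, Mul(-4, Add(0, -7))) = Add(20, Mul(-4, -7)) = Add(20, 28) = 48)
Mul(Function('J')(Function('E')(3, 5)), f) = Mul(Add(Mul(5, 3), Mul(5, 5)), 48) = Mul(Add(15, 25), 48) = Mul(40, 48) = 1920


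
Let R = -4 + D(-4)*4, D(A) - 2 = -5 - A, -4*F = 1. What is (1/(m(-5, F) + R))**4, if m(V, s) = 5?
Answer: 1/625 ≈ 0.0016000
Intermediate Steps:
F = -1/4 (F = -1/4*1 = -1/4 ≈ -0.25000)
D(A) = -3 - A (D(A) = 2 + (-5 - A) = -3 - A)
R = 0 (R = -4 + (-3 - 1*(-4))*4 = -4 + (-3 + 4)*4 = -4 + 1*4 = -4 + 4 = 0)
(1/(m(-5, F) + R))**4 = (1/(5 + 0))**4 = (1/5)**4 = 1/625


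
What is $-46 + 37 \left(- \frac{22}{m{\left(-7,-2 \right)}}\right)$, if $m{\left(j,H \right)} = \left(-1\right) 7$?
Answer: $\frac{492}{7} \approx 70.286$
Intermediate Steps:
$m{\left(j,H \right)} = -7$
$-46 + 37 \left(- \frac{22}{m{\left(-7,-2 \right)}}\right) = -46 + 37 \left(- \frac{22}{-7}\right) = -46 + 37 \left(\left(-22\right) \left(- \frac{1}{7}\right)\right) = -46 + 37 \cdot \frac{22}{7} = -46 + \frac{814}{7} = \frac{492}{7}$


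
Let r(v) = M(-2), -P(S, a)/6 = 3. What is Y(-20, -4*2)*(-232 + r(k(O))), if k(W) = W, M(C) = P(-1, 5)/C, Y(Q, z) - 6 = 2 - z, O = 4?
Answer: -3568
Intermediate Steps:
P(S, a) = -18 (P(S, a) = -6*3 = -18)
Y(Q, z) = 8 - z (Y(Q, z) = 6 + (2 - z) = 8 - z)
M(C) = -18/C
r(v) = 9 (r(v) = -18/(-2) = -18*(-½) = 9)
Y(-20, -4*2)*(-232 + r(k(O))) = (8 - (-4)*2)*(-232 + 9) = (8 - 1*(-8))*(-223) = (8 + 8)*(-223) = 16*(-223) = -3568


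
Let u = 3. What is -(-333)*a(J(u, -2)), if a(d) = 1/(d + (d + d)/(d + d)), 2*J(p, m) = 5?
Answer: 666/7 ≈ 95.143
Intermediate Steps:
J(p, m) = 5/2 (J(p, m) = (1/2)*5 = 5/2)
a(d) = 1/(1 + d) (a(d) = 1/(d + (2*d)/((2*d))) = 1/(d + (2*d)*(1/(2*d))) = 1/(d + 1) = 1/(1 + d))
-(-333)*a(J(u, -2)) = -(-333)/(1 + 5/2) = -(-333)/7/2 = -(-333)*2/7 = -333*(-2/7) = 666/7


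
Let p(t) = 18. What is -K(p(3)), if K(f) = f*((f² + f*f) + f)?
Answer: -11988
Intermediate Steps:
K(f) = f*(f + 2*f²) (K(f) = f*((f² + f²) + f) = f*(2*f² + f) = f*(f + 2*f²))
-K(p(3)) = -18²*(1 + 2*18) = -324*(1 + 36) = -324*37 = -1*11988 = -11988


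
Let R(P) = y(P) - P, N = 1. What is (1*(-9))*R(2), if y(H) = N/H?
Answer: 27/2 ≈ 13.500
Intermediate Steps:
y(H) = 1/H
R(P) = 1/P - P
(1*(-9))*R(2) = (1*(-9))*(1/2 - 1*2) = -9*(½ - 2) = -9*(-3/2) = 27/2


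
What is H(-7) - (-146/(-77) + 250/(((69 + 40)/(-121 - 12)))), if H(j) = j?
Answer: 2485585/8393 ≈ 296.15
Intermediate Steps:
H(-7) - (-146/(-77) + 250/(((69 + 40)/(-121 - 12)))) = -7 - (-146/(-77) + 250/(((69 + 40)/(-121 - 12)))) = -7 - (-146*(-1/77) + 250/((109/(-133)))) = -7 - (146/77 + 250/((109*(-1/133)))) = -7 - (146/77 + 250/(-109/133)) = -7 - (146/77 + 250*(-133/109)) = -7 - (146/77 - 33250/109) = -7 - 1*(-2544336/8393) = -7 + 2544336/8393 = 2485585/8393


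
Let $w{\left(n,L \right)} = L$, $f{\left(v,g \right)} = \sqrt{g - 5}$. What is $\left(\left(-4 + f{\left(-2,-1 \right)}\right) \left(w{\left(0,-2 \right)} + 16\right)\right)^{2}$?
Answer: $1960 - 1568 i \sqrt{6} \approx 1960.0 - 3840.8 i$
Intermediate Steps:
$f{\left(v,g \right)} = \sqrt{-5 + g}$
$\left(\left(-4 + f{\left(-2,-1 \right)}\right) \left(w{\left(0,-2 \right)} + 16\right)\right)^{2} = \left(\left(-4 + \sqrt{-5 - 1}\right) \left(-2 + 16\right)\right)^{2} = \left(\left(-4 + \sqrt{-6}\right) 14\right)^{2} = \left(\left(-4 + i \sqrt{6}\right) 14\right)^{2} = \left(-56 + 14 i \sqrt{6}\right)^{2}$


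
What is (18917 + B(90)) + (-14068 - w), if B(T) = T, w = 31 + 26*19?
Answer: 4414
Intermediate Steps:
w = 525 (w = 31 + 494 = 525)
(18917 + B(90)) + (-14068 - w) = (18917 + 90) + (-14068 - 1*525) = 19007 + (-14068 - 525) = 19007 - 14593 = 4414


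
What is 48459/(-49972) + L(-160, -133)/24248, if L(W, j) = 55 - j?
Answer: -145704887/151465132 ≈ -0.96197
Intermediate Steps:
48459/(-49972) + L(-160, -133)/24248 = 48459/(-49972) + (55 - 1*(-133))/24248 = 48459*(-1/49972) + (55 + 133)*(1/24248) = -48459/49972 + 188*(1/24248) = -48459/49972 + 47/6062 = -145704887/151465132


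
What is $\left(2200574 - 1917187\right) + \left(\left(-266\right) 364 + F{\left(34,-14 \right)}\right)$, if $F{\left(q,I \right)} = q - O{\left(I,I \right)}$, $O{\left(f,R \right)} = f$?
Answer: $186611$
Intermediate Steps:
$F{\left(q,I \right)} = q - I$
$\left(2200574 - 1917187\right) + \left(\left(-266\right) 364 + F{\left(34,-14 \right)}\right) = \left(2200574 - 1917187\right) + \left(\left(-266\right) 364 + \left(34 - -14\right)\right) = \left(2200574 - 1917187\right) + \left(-96824 + \left(34 + 14\right)\right) = 283387 + \left(-96824 + 48\right) = 283387 - 96776 = 186611$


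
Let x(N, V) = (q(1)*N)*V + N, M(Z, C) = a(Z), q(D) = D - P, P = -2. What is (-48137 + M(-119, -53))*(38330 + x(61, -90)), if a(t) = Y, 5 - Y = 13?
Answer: -1055386545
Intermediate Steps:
Y = -8 (Y = 5 - 1*13 = 5 - 13 = -8)
a(t) = -8
q(D) = 2 + D (q(D) = D - 1*(-2) = D + 2 = 2 + D)
M(Z, C) = -8
x(N, V) = N + 3*N*V (x(N, V) = ((2 + 1)*N)*V + N = (3*N)*V + N = 3*N*V + N = N + 3*N*V)
(-48137 + M(-119, -53))*(38330 + x(61, -90)) = (-48137 - 8)*(38330 + 61*(1 + 3*(-90))) = -48145*(38330 + 61*(1 - 270)) = -48145*(38330 + 61*(-269)) = -48145*(38330 - 16409) = -48145*21921 = -1055386545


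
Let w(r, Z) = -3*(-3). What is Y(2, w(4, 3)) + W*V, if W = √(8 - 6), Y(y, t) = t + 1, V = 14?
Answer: 10 + 14*√2 ≈ 29.799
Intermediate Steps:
w(r, Z) = 9
Y(y, t) = 1 + t
W = √2 ≈ 1.4142
Y(2, w(4, 3)) + W*V = (1 + 9) + √2*14 = 10 + 14*√2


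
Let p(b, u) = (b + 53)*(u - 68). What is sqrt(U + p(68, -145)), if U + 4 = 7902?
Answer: 5*I*sqrt(715) ≈ 133.7*I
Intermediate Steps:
p(b, u) = (-68 + u)*(53 + b) (p(b, u) = (53 + b)*(-68 + u) = (-68 + u)*(53 + b))
U = 7898 (U = -4 + 7902 = 7898)
sqrt(U + p(68, -145)) = sqrt(7898 + (-3604 - 68*68 + 53*(-145) + 68*(-145))) = sqrt(7898 + (-3604 - 4624 - 7685 - 9860)) = sqrt(7898 - 25773) = sqrt(-17875) = 5*I*sqrt(715)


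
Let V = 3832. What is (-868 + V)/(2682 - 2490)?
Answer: 247/16 ≈ 15.438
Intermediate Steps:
(-868 + V)/(2682 - 2490) = (-868 + 3832)/(2682 - 2490) = 2964/192 = 2964*(1/192) = 247/16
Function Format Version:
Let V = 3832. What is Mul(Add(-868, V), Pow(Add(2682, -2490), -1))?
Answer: Rational(247, 16) ≈ 15.438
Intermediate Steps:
Mul(Add(-868, V), Pow(Add(2682, -2490), -1)) = Mul(Add(-868, 3832), Pow(Add(2682, -2490), -1)) = Mul(2964, Pow(192, -1)) = Mul(2964, Rational(1, 192)) = Rational(247, 16)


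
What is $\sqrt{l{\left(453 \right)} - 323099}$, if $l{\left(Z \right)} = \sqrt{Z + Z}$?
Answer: $\sqrt{-323099 + \sqrt{906}} \approx 568.39 i$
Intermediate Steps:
$l{\left(Z \right)} = \sqrt{2} \sqrt{Z}$ ($l{\left(Z \right)} = \sqrt{2 Z} = \sqrt{2} \sqrt{Z}$)
$\sqrt{l{\left(453 \right)} - 323099} = \sqrt{\sqrt{2} \sqrt{453} - 323099} = \sqrt{\sqrt{906} - 323099} = \sqrt{-323099 + \sqrt{906}}$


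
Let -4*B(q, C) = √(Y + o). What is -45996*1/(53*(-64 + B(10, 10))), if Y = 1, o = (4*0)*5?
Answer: 183984/13621 ≈ 13.507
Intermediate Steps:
o = 0 (o = 0*5 = 0)
B(q, C) = -¼ (B(q, C) = -√(1 + 0)/4 = -√1/4 = -¼*1 = -¼)
-45996*1/(53*(-64 + B(10, 10))) = -45996*1/(53*(-64 - ¼)) = -45996/((-257/4*53)) = -45996/(-13621/4) = -45996*(-4/13621) = 183984/13621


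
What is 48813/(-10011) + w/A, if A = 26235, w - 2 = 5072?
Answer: -409937747/87546195 ≈ -4.6825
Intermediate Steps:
w = 5074 (w = 2 + 5072 = 5074)
48813/(-10011) + w/A = 48813/(-10011) + 5074/26235 = 48813*(-1/10011) + 5074*(1/26235) = -16271/3337 + 5074/26235 = -409937747/87546195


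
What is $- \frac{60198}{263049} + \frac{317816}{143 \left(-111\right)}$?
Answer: $- \frac{28185567946}{1391792259} \approx -20.251$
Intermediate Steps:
$- \frac{60198}{263049} + \frac{317816}{143 \left(-111\right)} = \left(-60198\right) \frac{1}{263049} + \frac{317816}{-15873} = - \frac{20066}{87683} + 317816 \left(- \frac{1}{15873}\right) = - \frac{20066}{87683} - \frac{317816}{15873} = - \frac{28185567946}{1391792259}$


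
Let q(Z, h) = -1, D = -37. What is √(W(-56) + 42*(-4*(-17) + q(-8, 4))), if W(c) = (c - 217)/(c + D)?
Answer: 5*√108283/31 ≈ 53.075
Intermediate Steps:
W(c) = (-217 + c)/(-37 + c) (W(c) = (c - 217)/(c - 37) = (-217 + c)/(-37 + c))
√(W(-56) + 42*(-4*(-17) + q(-8, 4))) = √((-217 - 56)/(-37 - 56) + 42*(-4*(-17) - 1)) = √(-273/(-93) + 42*(68 - 1)) = √(-1/93*(-273) + 42*67) = √(91/31 + 2814) = √(87325/31) = 5*√108283/31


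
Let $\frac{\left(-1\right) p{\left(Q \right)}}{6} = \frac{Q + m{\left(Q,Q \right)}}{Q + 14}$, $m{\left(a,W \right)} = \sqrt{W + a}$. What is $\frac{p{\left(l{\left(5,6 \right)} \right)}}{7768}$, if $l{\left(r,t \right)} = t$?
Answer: $- \frac{9}{38840} - \frac{3 \sqrt{3}}{38840} \approx -0.0003655$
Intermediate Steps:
$p{\left(Q \right)} = - \frac{6 \left(Q + \sqrt{2} \sqrt{Q}\right)}{14 + Q}$ ($p{\left(Q \right)} = - 6 \frac{Q + \sqrt{Q + Q}}{Q + 14} = - 6 \frac{Q + \sqrt{2 Q}}{14 + Q} = - 6 \frac{Q + \sqrt{2} \sqrt{Q}}{14 + Q} = - \frac{6 \left(Q + \sqrt{2} \sqrt{Q}\right)}{14 + Q}$)
$\frac{p{\left(l{\left(5,6 \right)} \right)}}{7768} = \frac{6 \frac{1}{14 + 6} \left(\left(-1\right) 6 - \sqrt{2} \sqrt{6}\right)}{7768} = \frac{6 \left(-6 - 2 \sqrt{3}\right)}{20} \cdot \frac{1}{7768} = 6 \cdot \frac{1}{20} \left(-6 - 2 \sqrt{3}\right) \frac{1}{7768} = \left(- \frac{9}{5} - \frac{3 \sqrt{3}}{5}\right) \frac{1}{7768} = - \frac{9}{38840} - \frac{3 \sqrt{3}}{38840}$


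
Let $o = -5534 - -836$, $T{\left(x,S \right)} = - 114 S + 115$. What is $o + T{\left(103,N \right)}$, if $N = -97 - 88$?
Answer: $16507$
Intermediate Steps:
$N = -185$
$T{\left(x,S \right)} = 115 - 114 S$
$o = -4698$ ($o = -5534 + 836 = -4698$)
$o + T{\left(103,N \right)} = -4698 + \left(115 - -21090\right) = -4698 + \left(115 + 21090\right) = -4698 + 21205 = 16507$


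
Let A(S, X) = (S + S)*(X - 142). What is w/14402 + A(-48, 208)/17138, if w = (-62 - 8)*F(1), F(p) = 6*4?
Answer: -143592/295241 ≈ -0.48636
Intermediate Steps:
F(p) = 24
A(S, X) = 2*S*(-142 + X) (A(S, X) = (2*S)*(-142 + X) = 2*S*(-142 + X))
w = -1680 (w = (-62 - 8)*24 = -70*24 = -1680)
w/14402 + A(-48, 208)/17138 = -1680/14402 + (2*(-48)*(-142 + 208))/17138 = -1680*1/14402 + (2*(-48)*66)*(1/17138) = -840/7201 - 6336*1/17138 = -840/7201 - 288/779 = -143592/295241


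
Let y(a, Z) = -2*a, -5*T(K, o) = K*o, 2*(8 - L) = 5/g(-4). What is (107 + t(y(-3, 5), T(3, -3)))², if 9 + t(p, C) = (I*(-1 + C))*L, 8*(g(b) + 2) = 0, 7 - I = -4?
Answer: 804609/25 ≈ 32184.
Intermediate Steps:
I = 11 (I = 7 - 1*(-4) = 7 + 4 = 11)
g(b) = -2 (g(b) = -2 + (⅛)*0 = -2 + 0 = -2)
L = 37/4 (L = 8 - 5/(2*(-2)) = 8 - 5*(-1)/(2*2) = 8 - ½*(-5/2) = 8 + 5/4 = 37/4 ≈ 9.2500)
T(K, o) = -K*o/5
t(p, C) = -443/4 + 407*C/4 (t(p, C) = -9 + (11*(-1 + C))*(37/4) = -9 + (-11 + 11*C)*(37/4) = -9 + (-407/4 + 407*C/4) = -443/4 + 407*C/4)
(107 + t(y(-3, 5), T(3, -3)))² = (107 + (-443/4 + 407*(-⅕*3*(-3))/4))² = (107 + (-443/4 + (407/4)*(9/5)))² = (107 + (-443/4 + 3663/20))² = (107 + 362/5)² = (897/5)² = 804609/25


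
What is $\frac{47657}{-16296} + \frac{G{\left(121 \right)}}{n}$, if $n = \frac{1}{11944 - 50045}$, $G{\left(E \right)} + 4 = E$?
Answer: $- \frac{72644633489}{16296} \approx -4.4578 \cdot 10^{6}$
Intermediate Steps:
$G{\left(E \right)} = -4 + E$
$n = - \frac{1}{38101}$ ($n = \frac{1}{-38101} = - \frac{1}{38101} \approx -2.6246 \cdot 10^{-5}$)
$\frac{47657}{-16296} + \frac{G{\left(121 \right)}}{n} = \frac{47657}{-16296} + \frac{-4 + 121}{- \frac{1}{38101}} = 47657 \left(- \frac{1}{16296}\right) + 117 \left(-38101\right) = - \frac{47657}{16296} - 4457817 = - \frac{72644633489}{16296}$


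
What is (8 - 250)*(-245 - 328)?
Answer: 138666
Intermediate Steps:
(8 - 250)*(-245 - 328) = -242*(-573) = 138666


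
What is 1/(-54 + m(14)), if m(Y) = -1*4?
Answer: -1/58 ≈ -0.017241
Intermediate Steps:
m(Y) = -4
1/(-54 + m(14)) = 1/(-54 - 4) = 1/(-58) = -1/58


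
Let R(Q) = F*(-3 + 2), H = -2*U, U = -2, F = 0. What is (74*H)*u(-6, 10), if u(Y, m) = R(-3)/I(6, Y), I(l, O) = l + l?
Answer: 0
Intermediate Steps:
I(l, O) = 2*l
H = 4 (H = -2*(-2) = 4)
R(Q) = 0 (R(Q) = 0*(-3 + 2) = 0*(-1) = 0)
u(Y, m) = 0 (u(Y, m) = 0/((2*6)) = 0/12 = 0*(1/12) = 0)
(74*H)*u(-6, 10) = (74*4)*0 = 296*0 = 0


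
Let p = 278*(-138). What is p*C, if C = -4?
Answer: 153456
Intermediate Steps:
p = -38364
p*C = -38364*(-4) = 153456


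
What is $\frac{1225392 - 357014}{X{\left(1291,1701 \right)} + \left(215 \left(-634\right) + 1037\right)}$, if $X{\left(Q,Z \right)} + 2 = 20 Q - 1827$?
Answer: $- \frac{434189}{55641} \approx -7.8034$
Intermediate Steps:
$X{\left(Q,Z \right)} = -1829 + 20 Q$ ($X{\left(Q,Z \right)} = -2 + \left(20 Q - 1827\right) = -2 + \left(-1827 + 20 Q\right) = -1829 + 20 Q$)
$\frac{1225392 - 357014}{X{\left(1291,1701 \right)} + \left(215 \left(-634\right) + 1037\right)} = \frac{1225392 - 357014}{\left(-1829 + 20 \cdot 1291\right) + \left(215 \left(-634\right) + 1037\right)} = \frac{868378}{\left(-1829 + 25820\right) + \left(-136310 + 1037\right)} = \frac{868378}{23991 - 135273} = \frac{868378}{-111282} = 868378 \left(- \frac{1}{111282}\right) = - \frac{434189}{55641}$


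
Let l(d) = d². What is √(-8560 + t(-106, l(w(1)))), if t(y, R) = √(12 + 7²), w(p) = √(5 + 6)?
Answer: √(-8560 + √61) ≈ 92.478*I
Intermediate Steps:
w(p) = √11
t(y, R) = √61 (t(y, R) = √(12 + 49) = √61)
√(-8560 + t(-106, l(w(1)))) = √(-8560 + √61)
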